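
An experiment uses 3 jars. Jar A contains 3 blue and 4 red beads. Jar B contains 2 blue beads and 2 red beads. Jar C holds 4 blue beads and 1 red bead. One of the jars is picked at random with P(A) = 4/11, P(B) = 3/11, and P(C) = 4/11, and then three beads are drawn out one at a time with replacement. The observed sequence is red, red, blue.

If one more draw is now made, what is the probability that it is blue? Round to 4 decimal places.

0.4985

Compute the likelihood of the observed sequence for each case: P(data | jar A) = (4/7)(4/7)(3/7) = 0.13994; P(data | jar B) = (2/4)(2/4)(2/4) = 0.125; P(data | jar C) = (1/5)(1/5)(4/5) = 0.032.
Weighting by the prior gives 4/11 · 0.13994 = 0.050888, 3/11 · 0.125 = 0.034091, 4/11 · 0.032 = 0.011636; summing to 0.096615.
Normalising, the posterior is P(jar A | data) = 0.52671, P(jar B | data) = 0.35285, P(jar C | data) = 0.12044.
So P(blue next | data) = Σ P(blue next | H) P(H | data) = (3/7)(0.52671) + (1/2)(0.35285) + (4/5)(0.12044) = 0.49851.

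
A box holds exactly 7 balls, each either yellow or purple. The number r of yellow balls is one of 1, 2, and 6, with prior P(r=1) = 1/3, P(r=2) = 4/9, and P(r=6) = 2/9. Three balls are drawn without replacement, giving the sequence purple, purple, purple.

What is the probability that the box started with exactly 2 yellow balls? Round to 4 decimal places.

0.4000

For each hypothesis, P(data | H) works out to: P(data | r = 1) = (6/7)(5/6)(4/5) = 4/7; P(data | r = 2) = (5/7)(4/6)(3/5) = 2/7; P(data | r = 6) = (1/7)(0/6) = 0.
The prior-weighted likelihoods are 1/3 · 4/7 = 4/21, 4/9 · 2/7 = 8/63, 2/9 · 0 = 0; with total 20/63.
Therefore the posterior P(r = 2 | data) = (8/63) / (20/63) = 2/5.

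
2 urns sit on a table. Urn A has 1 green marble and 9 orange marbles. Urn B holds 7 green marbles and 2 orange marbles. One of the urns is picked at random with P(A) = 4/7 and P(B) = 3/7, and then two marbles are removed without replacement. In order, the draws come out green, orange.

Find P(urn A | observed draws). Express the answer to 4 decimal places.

For each hypothesis, P(data | H) works out to: P(data | urn A) = (1/10)(9/9) = 1/10; P(data | urn B) = (7/9)(2/8) = 7/36.
Multiplying each by its prior: 4/7 · 1/10 = 2/35, 3/7 · 7/36 = 1/12; summing to 59/420.
By Bayes' rule, P(urn A | data) = (2/35) / (59/420) = 24/59.

0.4068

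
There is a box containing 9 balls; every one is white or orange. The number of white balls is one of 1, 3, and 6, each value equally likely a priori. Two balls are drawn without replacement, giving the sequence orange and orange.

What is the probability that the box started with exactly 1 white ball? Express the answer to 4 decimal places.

The likelihood of the observed sequence under each hypothesis: P(data | r = 1) = (8/9)(7/8) = 7/9; P(data | r = 3) = (6/9)(5/8) = 5/12; P(data | r = 6) = (3/9)(2/8) = 1/12.
Multiplying each by its prior: 1/3 · 7/9 = 7/27, 1/3 · 5/12 = 5/36, 1/3 · 1/12 = 1/36; with total 23/54.
Hence P(r = 1 | data) = (7/27) / (23/54) = 14/23.

0.6087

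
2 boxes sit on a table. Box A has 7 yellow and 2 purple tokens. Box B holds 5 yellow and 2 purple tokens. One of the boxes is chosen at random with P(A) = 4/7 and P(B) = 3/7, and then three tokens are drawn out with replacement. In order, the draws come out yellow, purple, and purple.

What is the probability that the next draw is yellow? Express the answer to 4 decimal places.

For each hypothesis, P(data | H) works out to: P(data | box A) = (7/9)(2/9)(2/9) = 0.038409; P(data | box B) = (5/7)(2/7)(2/7) = 0.058309.
Weighting by the prior gives 4/7 · 0.038409 = 0.021948, 3/7 · 0.058309 = 0.02499; summing to 0.046937.
Normalising, the posterior is P(box A | data) = 0.4676, P(box B | data) = 0.5324.
Averaging over the posterior, P(yellow next | data) = (7/9)(0.4676) + (5/7)(0.5324) = 0.74397.

0.7440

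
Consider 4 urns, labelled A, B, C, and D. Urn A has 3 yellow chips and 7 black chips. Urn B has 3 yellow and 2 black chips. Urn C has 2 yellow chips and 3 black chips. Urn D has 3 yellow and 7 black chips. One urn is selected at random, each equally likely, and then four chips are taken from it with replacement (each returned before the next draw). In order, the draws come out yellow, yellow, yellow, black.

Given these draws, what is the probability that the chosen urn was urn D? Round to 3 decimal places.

Compute the likelihood of the observed sequence for each case: P(data | urn A) = (3/10)(3/10)(3/10)(7/10) = 0.0189; P(data | urn B) = (3/5)(3/5)(3/5)(2/5) = 0.0864; P(data | urn C) = (2/5)(2/5)(2/5)(3/5) = 0.0384; P(data | urn D) = (3/10)(3/10)(3/10)(7/10) = 0.0189.
The prior-weighted likelihoods are 1/4 · 0.0189 = 0.004725, 1/4 · 0.0864 = 0.0216, 1/4 · 0.0384 = 0.0096, 1/4 · 0.0189 = 0.004725; with total 0.04065.
So P(urn D | data) = (0.004725) / (0.04065) = 0.11624.

0.116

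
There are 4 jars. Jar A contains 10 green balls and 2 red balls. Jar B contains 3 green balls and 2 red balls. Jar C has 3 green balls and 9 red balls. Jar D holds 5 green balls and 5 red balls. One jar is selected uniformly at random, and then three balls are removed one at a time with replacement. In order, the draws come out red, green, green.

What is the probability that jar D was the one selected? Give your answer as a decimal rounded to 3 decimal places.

0.290

The likelihood of the observed sequence under each hypothesis: P(data | jar A) = (2/12)(10/12)(10/12) = 0.11574; P(data | jar B) = (2/5)(3/5)(3/5) = 0.144; P(data | jar C) = (9/12)(3/12)(3/12) = 0.046875; P(data | jar D) = (5/10)(5/10)(5/10) = 0.125.
The prior-weighted likelihoods are 1/4 · 0.11574 = 0.028935, 1/4 · 0.144 = 0.036, 1/4 · 0.046875 = 0.011719, 1/4 · 0.125 = 0.03125; with total 0.1079.
Therefore the posterior P(jar D | data) = (0.03125) / (0.1079) = 0.28961.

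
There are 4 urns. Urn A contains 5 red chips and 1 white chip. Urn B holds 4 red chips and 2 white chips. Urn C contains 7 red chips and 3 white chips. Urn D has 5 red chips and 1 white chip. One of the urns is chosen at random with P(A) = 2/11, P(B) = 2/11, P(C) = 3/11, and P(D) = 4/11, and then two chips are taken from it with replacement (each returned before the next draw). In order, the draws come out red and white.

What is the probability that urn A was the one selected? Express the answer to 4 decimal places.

0.1456

For each hypothesis, P(data | H) works out to: P(data | urn A) = (5/6)(1/6) = 0.13889; P(data | urn B) = (4/6)(2/6) = 0.22222; P(data | urn C) = (7/10)(3/10) = 0.21; P(data | urn D) = (5/6)(1/6) = 0.13889.
The prior-weighted likelihoods are 2/11 · 0.13889 = 0.025253, 2/11 · 0.22222 = 0.040404, 3/11 · 0.21 = 0.057273, 4/11 · 0.13889 = 0.050505; summing to 0.17343.
So P(urn A | data) = (0.025253) / (0.17343) = 0.1456.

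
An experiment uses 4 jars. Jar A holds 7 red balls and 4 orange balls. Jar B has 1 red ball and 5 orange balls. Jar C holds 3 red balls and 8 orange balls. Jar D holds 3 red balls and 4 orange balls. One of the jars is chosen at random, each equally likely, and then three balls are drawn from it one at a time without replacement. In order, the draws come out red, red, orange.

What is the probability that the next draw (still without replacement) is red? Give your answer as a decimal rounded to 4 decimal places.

The likelihood of the observed sequence under each hypothesis: P(data | jar A) = (7/11)(6/10)(4/9) = 28/165; P(data | jar B) = (1/6)(0/5) = 0; P(data | jar C) = (3/11)(2/10)(8/9) = 8/165; P(data | jar D) = (3/7)(2/6)(4/5) = 4/35.
The prior-weighted likelihoods are 1/4 · 28/165 = 7/165, 1/4 · 0 = 0, 1/4 · 8/165 = 2/165, 1/4 · 4/35 = 1/35; with total 32/385.
Normalising, the posterior is P(jar A | data) = 49/96, P(jar B | data) = 0, P(jar C | data) = 7/48, P(jar D | data) = 11/32.
The predictive probability is P(red next | data) = (5/8)(49/96) + (1/8)(7/48) + (1/4)(11/32) = 325/768.

0.4232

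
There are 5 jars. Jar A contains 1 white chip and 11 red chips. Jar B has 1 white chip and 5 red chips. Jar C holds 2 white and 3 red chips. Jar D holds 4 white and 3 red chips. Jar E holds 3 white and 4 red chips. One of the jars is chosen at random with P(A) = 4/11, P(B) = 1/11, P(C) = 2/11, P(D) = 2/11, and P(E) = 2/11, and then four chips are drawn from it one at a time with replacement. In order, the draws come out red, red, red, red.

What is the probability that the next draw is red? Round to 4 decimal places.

Under each hypothesis, the probability of the observed sequence is: P(data | jar A) = (11/12)(11/12)(11/12)(11/12) = 0.70607; P(data | jar B) = (5/6)(5/6)(5/6)(5/6) = 0.48225; P(data | jar C) = (3/5)(3/5)(3/5)(3/5) = 0.1296; P(data | jar D) = (3/7)(3/7)(3/7)(3/7) = 0.033736; P(data | jar E) = (4/7)(4/7)(4/7)(4/7) = 0.10662.
Weighting by the prior gives 4/11 · 0.70607 = 0.25675, 1/11 · 0.48225 = 0.043841, 2/11 · 0.1296 = 0.023564, 2/11 · 0.033736 = 0.0061338, 2/11 · 0.10662 = 0.019386; summing to 0.34968.
Dividing through by the total gives posterior P(jar A | data) = 0.73426, P(jar B | data) = 0.12538, P(jar C | data) = 0.067387, P(jar D | data) = 0.017541, P(jar E | data) = 0.055439.
Averaging over the posterior, P(red next | data) = (11/12)(0.73426) + (5/6)(0.12538) + (3/5)(0.067387) + (3/7)(0.017541) + (4/7)(0.055439) = 0.85718.

0.8572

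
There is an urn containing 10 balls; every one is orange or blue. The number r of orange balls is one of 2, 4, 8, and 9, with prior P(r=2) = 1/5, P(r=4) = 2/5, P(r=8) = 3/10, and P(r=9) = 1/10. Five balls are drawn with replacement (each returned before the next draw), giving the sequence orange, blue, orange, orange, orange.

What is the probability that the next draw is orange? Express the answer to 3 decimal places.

0.748

Compute the likelihood of the observed sequence for each case: P(data | r = 2) = (2/10)(8/10)(2/10)(2/10)(2/10) = 0.00128; P(data | r = 4) = (4/10)(6/10)(4/10)(4/10)(4/10) = 0.01536; P(data | r = 8) = (8/10)(2/10)(8/10)(8/10)(8/10) = 0.08192; P(data | r = 9) = (9/10)(1/10)(9/10)(9/10)(9/10) = 0.06561.
Weighting by the prior gives 1/5 · 0.00128 = 0.000256, 2/5 · 0.01536 = 0.006144, 3/10 · 0.08192 = 0.024576, 1/10 · 0.06561 = 0.006561; with total 0.037537.
Normalising, the posterior is P(r = 2 | data) = 0.0068199, P(r = 4 | data) = 0.16368, P(r = 8 | data) = 0.65471, P(r = 9 | data) = 0.17479.
Averaging over the posterior, P(orange next | data) = (1/5)(0.0068199) + (2/5)(0.16368) + (4/5)(0.65471) + (9/10)(0.17479) = 0.74792.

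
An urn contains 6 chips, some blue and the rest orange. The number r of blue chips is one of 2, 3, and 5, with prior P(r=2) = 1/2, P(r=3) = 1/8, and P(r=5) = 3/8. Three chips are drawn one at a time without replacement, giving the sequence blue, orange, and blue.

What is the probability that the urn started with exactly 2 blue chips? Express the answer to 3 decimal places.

For each hypothesis, P(data | H) works out to: P(data | r = 2) = (2/6)(4/5)(1/4) = 1/15; P(data | r = 3) = (3/6)(3/5)(2/4) = 3/20; P(data | r = 5) = (5/6)(1/5)(4/4) = 1/6.
Weighting by the prior gives 1/2 · 1/15 = 1/30, 1/8 · 3/20 = 3/160, 3/8 · 1/6 = 1/16; these sum to 11/96.
So P(r = 2 | data) = (1/30) / (11/96) = 16/55.

0.291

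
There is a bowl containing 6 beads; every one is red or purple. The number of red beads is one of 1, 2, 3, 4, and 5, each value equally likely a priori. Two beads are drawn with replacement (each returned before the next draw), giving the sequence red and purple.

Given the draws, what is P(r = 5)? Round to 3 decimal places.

For each hypothesis, P(data | H) works out to: P(data | r = 1) = (1/6)(5/6) = 5/36; P(data | r = 2) = (2/6)(4/6) = 2/9; P(data | r = 3) = (3/6)(3/6) = 1/4; P(data | r = 4) = (4/6)(2/6) = 2/9; P(data | r = 5) = (5/6)(1/6) = 5/36.
Multiplying each by its prior: 1/5 · 5/36 = 1/36, 1/5 · 2/9 = 2/45, 1/5 · 1/4 = 1/20, 1/5 · 2/9 = 2/45, 1/5 · 5/36 = 1/36; summing to 7/36.
By Bayes' rule, P(r = 5 | data) = (1/36) / (7/36) = 1/7.

0.143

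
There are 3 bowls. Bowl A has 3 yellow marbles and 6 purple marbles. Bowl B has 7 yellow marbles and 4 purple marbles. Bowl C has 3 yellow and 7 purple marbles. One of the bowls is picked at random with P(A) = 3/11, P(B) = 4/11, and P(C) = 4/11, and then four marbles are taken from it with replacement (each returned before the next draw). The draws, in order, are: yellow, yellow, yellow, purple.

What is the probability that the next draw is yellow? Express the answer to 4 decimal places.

Under each hypothesis, the probability of the observed sequence is: P(data | bowl A) = (3/9)(3/9)(3/9)(6/9) = 0.024691; P(data | bowl B) = (7/11)(7/11)(7/11)(4/11) = 0.093709; P(data | bowl C) = (3/10)(3/10)(3/10)(7/10) = 0.0189.
Multiplying each by its prior: 3/11 · 0.024691 = 0.006734, 4/11 · 0.093709 = 0.034076, 4/11 · 0.0189 = 0.0068727; these sum to 0.047683.
Normalising, the posterior is P(bowl A | data) = 0.14122, P(bowl B | data) = 0.71464, P(bowl C | data) = 0.14413.
So P(yellow next | data) = Σ P(yellow next | H) P(H | data) = (1/3)(0.14122) + (7/11)(0.71464) + (3/10)(0.14413) = 0.54509.

0.5451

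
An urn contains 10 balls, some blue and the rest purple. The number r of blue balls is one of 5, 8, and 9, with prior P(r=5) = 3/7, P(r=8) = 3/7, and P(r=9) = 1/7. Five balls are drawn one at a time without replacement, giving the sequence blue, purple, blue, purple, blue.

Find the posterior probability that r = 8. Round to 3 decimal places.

For each hypothesis, P(data | H) works out to: P(data | r = 5) = (5/10)(5/9)(4/8)(4/7)(3/6) = 5/126; P(data | r = 8) = (8/10)(2/9)(7/8)(1/7)(6/6) = 1/45; P(data | r = 9) = (9/10)(1/9)(8/8)(0/7) = 0.
Multiplying each by its prior: 3/7 · 5/126 = 5/294, 3/7 · 1/45 = 1/105, 1/7 · 0 = 0; summing to 13/490.
By Bayes' rule, P(r = 8 | data) = (1/105) / (13/490) = 14/39.

0.359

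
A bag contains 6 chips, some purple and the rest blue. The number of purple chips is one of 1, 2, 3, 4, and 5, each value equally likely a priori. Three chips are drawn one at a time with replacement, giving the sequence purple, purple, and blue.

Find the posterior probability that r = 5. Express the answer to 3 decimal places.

0.238

Under each hypothesis, the probability of the observed sequence is: P(data | r = 1) = (1/6)(1/6)(5/6) = 5/216; P(data | r = 2) = (2/6)(2/6)(4/6) = 2/27; P(data | r = 3) = (3/6)(3/6)(3/6) = 1/8; P(data | r = 4) = (4/6)(4/6)(2/6) = 4/27; P(data | r = 5) = (5/6)(5/6)(1/6) = 25/216.
Weighting by the prior gives 1/5 · 5/216 = 1/216, 1/5 · 2/27 = 2/135, 1/5 · 1/8 = 1/40, 1/5 · 4/27 = 4/135, 1/5 · 25/216 = 5/216; with total 7/72.
Hence P(r = 5 | data) = (5/216) / (7/72) = 5/21.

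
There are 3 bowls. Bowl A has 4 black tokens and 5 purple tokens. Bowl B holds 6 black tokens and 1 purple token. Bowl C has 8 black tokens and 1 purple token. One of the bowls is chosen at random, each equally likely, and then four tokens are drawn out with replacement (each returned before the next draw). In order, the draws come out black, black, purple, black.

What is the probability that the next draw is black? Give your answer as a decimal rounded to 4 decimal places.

Under each hypothesis, the probability of the observed sequence is: P(data | bowl A) = (4/9)(4/9)(5/9)(4/9) = 0.048773; P(data | bowl B) = (6/7)(6/7)(1/7)(6/7) = 0.089963; P(data | bowl C) = (8/9)(8/9)(1/9)(8/9) = 0.078037.
Weighting by the prior gives 1/3 · 0.048773 = 0.016258, 1/3 · 0.089963 = 0.029988, 1/3 · 0.078037 = 0.026012; these sum to 0.072257.
The posterior is then P(bowl A | data) = 0.225, P(bowl B | data) = 0.41501, P(bowl C | data) = 0.35999.
So P(black next | data) = Σ P(black next | H) P(H | data) = (4/9)(0.225) + (6/7)(0.41501) + (8/9)(0.35999) = 0.77572.

0.7757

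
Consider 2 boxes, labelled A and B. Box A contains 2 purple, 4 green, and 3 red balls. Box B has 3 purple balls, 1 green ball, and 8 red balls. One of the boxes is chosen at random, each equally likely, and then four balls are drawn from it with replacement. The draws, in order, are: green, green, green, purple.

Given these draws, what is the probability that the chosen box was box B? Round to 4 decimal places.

Compute the likelihood of the observed sequence for each case: P(data | box A) = (4/9)(4/9)(4/9)(2/9) = 0.019509; P(data | box B) = (1/12)(1/12)(1/12)(3/12) = 0.00014468.
Weighting by the prior gives 1/2 · 0.019509 = 0.0097546, 1/2 · 0.00014468 = 7.2338e-05; these sum to 0.0098269.
So P(box B | data) = (7.2338e-05) / (0.0098269) = 0.0073612.

0.0074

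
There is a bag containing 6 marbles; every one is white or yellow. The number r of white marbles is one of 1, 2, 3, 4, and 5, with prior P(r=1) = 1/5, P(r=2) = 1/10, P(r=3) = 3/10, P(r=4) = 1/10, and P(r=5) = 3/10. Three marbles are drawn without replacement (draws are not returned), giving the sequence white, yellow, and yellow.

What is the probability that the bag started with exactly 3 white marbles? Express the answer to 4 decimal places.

Under each hypothesis, the probability of the observed sequence is: P(data | r = 1) = (1/6)(5/5)(4/4) = 1/6; P(data | r = 2) = (2/6)(4/5)(3/4) = 1/5; P(data | r = 3) = (3/6)(3/5)(2/4) = 3/20; P(data | r = 4) = (4/6)(2/5)(1/4) = 1/15; P(data | r = 5) = (5/6)(1/5)(0/4) = 0.
Multiplying each by its prior: 1/5 · 1/6 = 1/30, 1/10 · 1/5 = 1/50, 3/10 · 3/20 = 9/200, 1/10 · 1/15 = 1/150, 3/10 · 0 = 0; these sum to 21/200.
By Bayes' rule, P(r = 3 | data) = (9/200) / (21/200) = 3/7.

0.4286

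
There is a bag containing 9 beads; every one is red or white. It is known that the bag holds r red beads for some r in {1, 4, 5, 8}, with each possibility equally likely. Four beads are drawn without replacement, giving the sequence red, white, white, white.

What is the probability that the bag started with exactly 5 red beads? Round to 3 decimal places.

For each hypothesis, P(data | H) works out to: P(data | r = 1) = (1/9)(8/8)(7/7)(6/6) = 1/9; P(data | r = 4) = (4/9)(5/8)(4/7)(3/6) = 5/63; P(data | r = 5) = (5/9)(4/8)(3/7)(2/6) = 5/126; P(data | r = 8) = (8/9)(1/8)(0/7) = 0.
The prior-weighted likelihoods are 1/4 · 1/9 = 1/36, 1/4 · 5/63 = 5/252, 1/4 · 5/126 = 5/504, 1/4 · 0 = 0; summing to 29/504.
By Bayes' rule, P(r = 5 | data) = (5/504) / (29/504) = 5/29.

0.172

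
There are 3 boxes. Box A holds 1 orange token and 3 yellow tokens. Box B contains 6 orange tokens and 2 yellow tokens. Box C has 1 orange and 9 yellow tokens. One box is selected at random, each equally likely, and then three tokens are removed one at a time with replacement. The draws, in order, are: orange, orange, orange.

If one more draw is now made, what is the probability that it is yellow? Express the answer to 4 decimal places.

For each hypothesis, P(data | H) works out to: P(data | box A) = (1/4)(1/4)(1/4) = 0.015625; P(data | box B) = (6/8)(6/8)(6/8) = 0.42188; P(data | box C) = (1/10)(1/10)(1/10) = 0.001.
The prior-weighted likelihoods are 1/3 · 0.015625 = 0.0052083, 1/3 · 0.42188 = 0.14062, 1/3 · 0.001 = 0.00033333; with total 0.14617.
The posterior is then P(box A | data) = 0.035633, P(box B | data) = 0.96209, P(box C | data) = 0.0022805.
The predictive probability is P(yellow next | data) = (3/4)(0.035633) + (1/4)(0.96209) + (9/10)(0.0022805) = 0.2693.

0.2693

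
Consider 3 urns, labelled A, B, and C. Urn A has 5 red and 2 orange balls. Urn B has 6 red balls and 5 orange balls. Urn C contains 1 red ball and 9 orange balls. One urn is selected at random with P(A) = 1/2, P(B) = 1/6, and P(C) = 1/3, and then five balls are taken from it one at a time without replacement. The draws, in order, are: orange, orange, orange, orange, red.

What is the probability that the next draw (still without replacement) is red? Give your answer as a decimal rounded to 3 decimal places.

For each hypothesis, P(data | H) works out to: P(data | urn A) = (2/7)(1/6)(0/5) = 0; P(data | urn B) = (5/11)(4/10)(3/9)(2/8)(6/7) = 0.012987; P(data | urn C) = (9/10)(8/9)(7/8)(6/7)(1/6) = 0.1.
Multiplying each by its prior: 1/2 · 0 = 0, 1/6 · 0.012987 = 0.0021645, 1/3 · 0.1 = 0.033333; with total 0.035498.
Normalising, the posterior is P(urn A | data) = 0, P(urn B | data) = 0.060976, P(urn C | data) = 0.93902.
So P(red next | data) = Σ P(red next | H) P(H | data) = (5/6)(0.060976) + (0)(0.93902) = 0.050813.

0.051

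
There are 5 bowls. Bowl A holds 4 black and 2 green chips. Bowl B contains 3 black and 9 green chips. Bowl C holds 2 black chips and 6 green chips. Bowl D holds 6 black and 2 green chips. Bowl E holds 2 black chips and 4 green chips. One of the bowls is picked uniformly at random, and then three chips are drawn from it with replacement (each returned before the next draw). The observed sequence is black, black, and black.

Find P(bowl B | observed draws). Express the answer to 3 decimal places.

0.020

Under each hypothesis, the probability of the observed sequence is: P(data | bowl A) = (4/6)(4/6)(4/6) = 8/27; P(data | bowl B) = (3/12)(3/12)(3/12) = 1/64; P(data | bowl C) = (2/8)(2/8)(2/8) = 1/64; P(data | bowl D) = (6/8)(6/8)(6/8) = 27/64; P(data | bowl E) = (2/6)(2/6)(2/6) = 1/27.
The prior-weighted likelihoods are 1/5 · 8/27 = 8/135, 1/5 · 1/64 = 1/320, 1/5 · 1/64 = 1/320, 1/5 · 27/64 = 27/320, 1/5 · 1/27 = 1/135; summing to 151/960.
So P(bowl B | data) = (1/320) / (151/960) = 3/151.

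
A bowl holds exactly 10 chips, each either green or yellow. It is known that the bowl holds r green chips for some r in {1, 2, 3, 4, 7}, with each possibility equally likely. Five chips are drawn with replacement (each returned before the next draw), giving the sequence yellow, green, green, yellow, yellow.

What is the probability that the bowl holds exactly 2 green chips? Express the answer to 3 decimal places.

For each hypothesis, P(data | H) works out to: P(data | r = 1) = (9/10)(1/10)(1/10)(9/10)(9/10) = 0.00729; P(data | r = 2) = (8/10)(2/10)(2/10)(8/10)(8/10) = 0.02048; P(data | r = 3) = (7/10)(3/10)(3/10)(7/10)(7/10) = 0.03087; P(data | r = 4) = (6/10)(4/10)(4/10)(6/10)(6/10) = 0.03456; P(data | r = 7) = (3/10)(7/10)(7/10)(3/10)(3/10) = 0.01323.
The prior-weighted likelihoods are 1/5 · 0.00729 = 0.001458, 1/5 · 0.02048 = 0.004096, 1/5 · 0.03087 = 0.006174, 1/5 · 0.03456 = 0.006912, 1/5 · 0.01323 = 0.002646; these sum to 0.021286.
Hence P(r = 2 | data) = (0.004096) / (0.021286) = 0.19243.

0.192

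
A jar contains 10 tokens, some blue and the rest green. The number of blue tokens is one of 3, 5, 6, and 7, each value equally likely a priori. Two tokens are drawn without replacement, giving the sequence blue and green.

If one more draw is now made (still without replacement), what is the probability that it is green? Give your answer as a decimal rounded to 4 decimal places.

0.4670

Compute the likelihood of the observed sequence for each case: P(data | r = 3) = (3/10)(7/9) = 7/30; P(data | r = 5) = (5/10)(5/9) = 5/18; P(data | r = 6) = (6/10)(4/9) = 4/15; P(data | r = 7) = (7/10)(3/9) = 7/30.
The prior-weighted likelihoods are 1/4 · 7/30 = 7/120, 1/4 · 5/18 = 5/72, 1/4 · 4/15 = 1/15, 1/4 · 7/30 = 7/120; with total 91/360.
The posterior is then P(r = 3 | data) = 3/13, P(r = 5 | data) = 25/91, P(r = 6 | data) = 24/91, P(r = 7 | data) = 3/13.
The predictive probability is P(green next | data) = (3/4)(3/13) + (1/2)(25/91) + (3/8)(24/91) + (1/4)(3/13) = 85/182.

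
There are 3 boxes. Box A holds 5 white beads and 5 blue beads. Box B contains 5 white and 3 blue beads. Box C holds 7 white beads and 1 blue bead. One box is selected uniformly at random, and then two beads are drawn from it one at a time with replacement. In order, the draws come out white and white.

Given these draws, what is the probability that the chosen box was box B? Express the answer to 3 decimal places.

Under each hypothesis, the probability of the observed sequence is: P(data | box A) = (5/10)(5/10) = 1/4; P(data | box B) = (5/8)(5/8) = 25/64; P(data | box C) = (7/8)(7/8) = 49/64.
Weighting by the prior gives 1/3 · 1/4 = 1/12, 1/3 · 25/64 = 25/192, 1/3 · 49/64 = 49/192; summing to 15/32.
So P(box B | data) = (25/192) / (15/32) = 5/18.

0.278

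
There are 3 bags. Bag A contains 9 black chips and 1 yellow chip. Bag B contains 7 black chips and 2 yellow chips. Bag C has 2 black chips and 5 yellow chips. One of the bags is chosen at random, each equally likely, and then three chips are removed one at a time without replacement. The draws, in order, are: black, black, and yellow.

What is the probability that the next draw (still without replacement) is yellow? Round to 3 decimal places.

Under each hypothesis, the probability of the observed sequence is: P(data | bag A) = (9/10)(8/9)(1/8) = 1/10; P(data | bag B) = (7/9)(6/8)(2/7) = 1/6; P(data | bag C) = (2/7)(1/6)(5/5) = 1/21.
Weighting by the prior gives 1/3 · 1/10 = 1/30, 1/3 · 1/6 = 1/18, 1/3 · 1/21 = 1/63; summing to 11/105.
Normalising, the posterior is P(bag A | data) = 7/22, P(bag B | data) = 35/66, P(bag C | data) = 5/33.
So P(yellow next | data) = Σ P(yellow next | H) P(H | data) = (0)(7/22) + (1/6)(35/66) + (1)(5/33) = 95/396.

0.240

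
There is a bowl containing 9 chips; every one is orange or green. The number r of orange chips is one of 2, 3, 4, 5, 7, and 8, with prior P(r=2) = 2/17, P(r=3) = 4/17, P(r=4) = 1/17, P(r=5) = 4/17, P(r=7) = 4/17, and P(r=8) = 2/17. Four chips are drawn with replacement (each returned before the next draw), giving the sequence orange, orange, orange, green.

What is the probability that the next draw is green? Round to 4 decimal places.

Under each hypothesis, the probability of the observed sequence is: P(data | r = 2) = (2/9)(2/9)(2/9)(7/9) = 0.0085353; P(data | r = 3) = (3/9)(3/9)(3/9)(6/9) = 0.024691; P(data | r = 4) = (4/9)(4/9)(4/9)(5/9) = 0.048773; P(data | r = 5) = (5/9)(5/9)(5/9)(4/9) = 0.076208; P(data | r = 7) = (7/9)(7/9)(7/9)(2/9) = 0.10456; P(data | r = 8) = (8/9)(8/9)(8/9)(1/9) = 0.078037.
Weighting by the prior gives 2/17 · 0.0085353 = 0.0010042, 4/17 · 0.024691 = 0.0058097, 1/17 · 0.048773 = 0.002869, 4/17 · 0.076208 = 0.017931, 4/17 · 0.10456 = 0.024602, 2/17 · 0.078037 = 0.0091808; these sum to 0.061397.
Normalising, the posterior is P(r = 2 | data) = 0.016355, P(r = 3 | data) = 0.094626, P(r = 4 | data) = 0.046729, P(r = 5 | data) = 0.29206, P(r = 7 | data) = 0.4007, P(r = 8 | data) = 0.14953.
So P(green next | data) = Σ P(green next | H) P(H | data) = (7/9)(0.016355) + (2/3)(0.094626) + (5/9)(0.046729) + (4/9)(0.29206) + (2/9)(0.4007) + (1/9)(0.14953) = 0.33723.

0.3372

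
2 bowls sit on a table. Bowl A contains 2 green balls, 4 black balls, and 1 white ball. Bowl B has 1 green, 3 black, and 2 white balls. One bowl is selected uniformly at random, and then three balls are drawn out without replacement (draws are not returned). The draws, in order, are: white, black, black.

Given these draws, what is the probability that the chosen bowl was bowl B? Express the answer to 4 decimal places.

Under each hypothesis, the probability of the observed sequence is: P(data | bowl A) = (1/7)(4/6)(3/5) = 2/35; P(data | bowl B) = (2/6)(3/5)(2/4) = 1/10.
Multiplying each by its prior: 1/2 · 2/35 = 1/35, 1/2 · 1/10 = 1/20; with total 11/140.
By Bayes' rule, P(bowl B | data) = (1/20) / (11/140) = 7/11.

0.6364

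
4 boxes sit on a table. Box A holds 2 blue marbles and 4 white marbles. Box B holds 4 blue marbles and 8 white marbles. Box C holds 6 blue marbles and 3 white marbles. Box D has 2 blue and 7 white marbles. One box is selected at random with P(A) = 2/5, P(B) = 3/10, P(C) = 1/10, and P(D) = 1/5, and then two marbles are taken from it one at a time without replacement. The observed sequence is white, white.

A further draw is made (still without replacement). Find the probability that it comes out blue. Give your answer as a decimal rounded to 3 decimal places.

The likelihood of the observed sequence under each hypothesis: P(data | box A) = (4/6)(3/5) = 0.4; P(data | box B) = (8/12)(7/11) = 0.42424; P(data | box C) = (3/9)(2/8) = 0.083333; P(data | box D) = (7/9)(6/8) = 0.58333.
The prior-weighted likelihoods are 2/5 · 0.4 = 0.16, 3/10 · 0.42424 = 0.12727, 1/10 · 0.083333 = 0.0083333, 1/5 · 0.58333 = 0.11667; summing to 0.41227.
The posterior is then P(box A | data) = 0.38809, P(box B | data) = 0.30871, P(box C | data) = 0.020213, P(box D | data) = 0.28298.
The predictive probability is P(blue next | data) = (1/2)(0.38809) + (2/5)(0.30871) + (6/7)(0.020213) + (2/7)(0.28298) = 0.41571.

0.416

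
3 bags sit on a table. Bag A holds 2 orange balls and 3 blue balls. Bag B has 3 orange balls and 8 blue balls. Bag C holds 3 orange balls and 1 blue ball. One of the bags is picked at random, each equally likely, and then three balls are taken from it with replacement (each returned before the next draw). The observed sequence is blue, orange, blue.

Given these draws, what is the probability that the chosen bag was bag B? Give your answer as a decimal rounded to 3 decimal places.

The likelihood of the observed sequence under each hypothesis: P(data | bag A) = (3/5)(2/5)(3/5) = 0.144; P(data | bag B) = (8/11)(3/11)(8/11) = 0.14425; P(data | bag C) = (1/4)(3/4)(1/4) = 0.046875.
Weighting by the prior gives 1/3 · 0.144 = 0.048, 1/3 · 0.14425 = 0.048084, 1/3 · 0.046875 = 0.015625; these sum to 0.11171.
Therefore the posterior P(bag B | data) = (0.048084) / (0.11171) = 0.43044.

0.430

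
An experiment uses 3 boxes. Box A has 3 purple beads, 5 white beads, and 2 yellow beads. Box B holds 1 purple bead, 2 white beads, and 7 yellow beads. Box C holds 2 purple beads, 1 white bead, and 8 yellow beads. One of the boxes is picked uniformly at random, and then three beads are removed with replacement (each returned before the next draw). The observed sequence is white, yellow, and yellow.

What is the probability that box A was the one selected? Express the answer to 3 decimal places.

0.120

The likelihood of the observed sequence under each hypothesis: P(data | box A) = (5/10)(2/10)(2/10) = 0.02; P(data | box B) = (2/10)(7/10)(7/10) = 0.098; P(data | box C) = (1/11)(8/11)(8/11) = 0.048084.
Weighting by the prior gives 1/3 · 0.02 = 0.0066667, 1/3 · 0.098 = 0.032667, 1/3 · 0.048084 = 0.016028; with total 0.055361.
By Bayes' rule, P(box A | data) = (0.0066667) / (0.055361) = 0.12042.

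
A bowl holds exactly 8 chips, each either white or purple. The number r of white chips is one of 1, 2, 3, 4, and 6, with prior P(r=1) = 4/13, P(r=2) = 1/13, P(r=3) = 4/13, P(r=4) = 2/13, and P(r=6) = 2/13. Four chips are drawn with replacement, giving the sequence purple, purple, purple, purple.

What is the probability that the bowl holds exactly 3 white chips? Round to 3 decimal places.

The likelihood of the observed sequence under each hypothesis: P(data | r = 1) = (7/8)(7/8)(7/8)(7/8) = 0.58618; P(data | r = 2) = (6/8)(6/8)(6/8)(6/8) = 0.31641; P(data | r = 3) = (5/8)(5/8)(5/8)(5/8) = 0.15259; P(data | r = 4) = (4/8)(4/8)(4/8)(4/8) = 0.0625; P(data | r = 6) = (2/8)(2/8)(2/8)(2/8) = 0.0039062.
The prior-weighted likelihoods are 4/13 · 0.58618 = 0.18036, 1/13 · 0.31641 = 0.024339, 4/13 · 0.15259 = 0.04695, 2/13 · 0.0625 = 0.0096154, 2/13 · 0.0039062 = 0.00060096; these sum to 0.26187.
Therefore the posterior P(r = 3 | data) = (0.04695) / (0.26187) = 0.17929.

0.179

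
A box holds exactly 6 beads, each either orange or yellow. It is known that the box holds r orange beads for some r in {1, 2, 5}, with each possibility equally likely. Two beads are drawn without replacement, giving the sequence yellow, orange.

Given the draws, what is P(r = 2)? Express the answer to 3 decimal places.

0.444

Compute the likelihood of the observed sequence for each case: P(data | r = 1) = (5/6)(1/5) = 1/6; P(data | r = 2) = (4/6)(2/5) = 4/15; P(data | r = 5) = (1/6)(5/5) = 1/6.
Weighting by the prior gives 1/3 · 1/6 = 1/18, 1/3 · 4/15 = 4/45, 1/3 · 1/6 = 1/18; with total 1/5.
Hence P(r = 2 | data) = (4/45) / (1/5) = 4/9.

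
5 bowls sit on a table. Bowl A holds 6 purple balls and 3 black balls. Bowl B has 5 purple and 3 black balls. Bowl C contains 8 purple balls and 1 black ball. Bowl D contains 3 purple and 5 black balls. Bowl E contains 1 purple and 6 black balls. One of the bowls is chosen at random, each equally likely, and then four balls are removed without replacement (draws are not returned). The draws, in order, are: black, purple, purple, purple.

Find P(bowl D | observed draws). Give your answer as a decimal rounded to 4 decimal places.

Under each hypothesis, the probability of the observed sequence is: P(data | bowl A) = (3/9)(6/8)(5/7)(4/6) = 0.11905; P(data | bowl B) = (3/8)(5/7)(4/6)(3/5) = 0.10714; P(data | bowl C) = (1/9)(8/8)(7/7)(6/6) = 0.11111; P(data | bowl D) = (5/8)(3/7)(2/6)(1/5) = 0.017857; P(data | bowl E) = (6/7)(1/6)(0/5) = 0.
Weighting by the prior gives 1/5 · 0.11905 = 0.02381, 1/5 · 0.10714 = 0.021429, 1/5 · 0.11111 = 0.022222, 1/5 · 0.017857 = 0.0035714, 1/5 · 0 = 0; these sum to 0.071032.
By Bayes' rule, P(bowl D | data) = (0.0035714) / (0.071032) = 0.050279.

0.0503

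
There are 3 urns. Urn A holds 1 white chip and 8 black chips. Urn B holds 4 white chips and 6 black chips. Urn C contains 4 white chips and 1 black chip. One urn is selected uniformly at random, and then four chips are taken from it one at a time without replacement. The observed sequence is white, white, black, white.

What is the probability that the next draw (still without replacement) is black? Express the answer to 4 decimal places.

0.1042

Compute the likelihood of the observed sequence for each case: P(data | urn A) = (1/9)(0/8) = 0; P(data | urn B) = (4/10)(3/9)(6/8)(2/7) = 1/35; P(data | urn C) = (4/5)(3/4)(1/3)(2/2) = 1/5.
The prior-weighted likelihoods are 1/3 · 0 = 0, 1/3 · 1/35 = 1/105, 1/3 · 1/5 = 1/15; summing to 8/105.
Normalising, the posterior is P(urn A | data) = 0, P(urn B | data) = 1/8, P(urn C | data) = 7/8.
The predictive probability is P(black next | data) = (5/6)(1/8) + (0)(7/8) = 5/48.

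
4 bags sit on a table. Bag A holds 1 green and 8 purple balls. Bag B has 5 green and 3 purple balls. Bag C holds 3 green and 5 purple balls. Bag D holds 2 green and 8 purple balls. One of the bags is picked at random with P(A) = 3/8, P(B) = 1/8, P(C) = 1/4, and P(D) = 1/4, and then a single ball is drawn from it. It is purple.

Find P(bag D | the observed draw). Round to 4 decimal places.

0.2716

For each hypothesis, P(data | H) works out to: P(data | bag A) = (8/9) = 8/9; P(data | bag B) = (3/8) = 3/8; P(data | bag C) = (5/8) = 5/8; P(data | bag D) = (8/10) = 4/5.
Weighting by the prior gives 3/8 · 8/9 = 1/3, 1/8 · 3/8 = 3/64, 1/4 · 5/8 = 5/32, 1/4 · 4/5 = 1/5; these sum to 707/960.
Therefore the posterior P(bag D | data) = (1/5) / (707/960) = 192/707.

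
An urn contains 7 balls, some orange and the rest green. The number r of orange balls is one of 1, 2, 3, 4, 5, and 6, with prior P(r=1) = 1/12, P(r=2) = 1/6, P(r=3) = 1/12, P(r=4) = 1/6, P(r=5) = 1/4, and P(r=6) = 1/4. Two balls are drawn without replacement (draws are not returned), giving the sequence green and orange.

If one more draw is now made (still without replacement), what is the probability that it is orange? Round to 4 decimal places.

0.5927

The likelihood of the observed sequence under each hypothesis: P(data | r = 1) = (6/7)(1/6) = 1/7; P(data | r = 2) = (5/7)(2/6) = 5/21; P(data | r = 3) = (4/7)(3/6) = 2/7; P(data | r = 4) = (3/7)(4/6) = 2/7; P(data | r = 5) = (2/7)(5/6) = 5/21; P(data | r = 6) = (1/7)(6/6) = 1/7.
Weighting by the prior gives 1/12 · 1/7 = 1/84, 1/6 · 5/21 = 5/126, 1/12 · 2/7 = 1/42, 1/6 · 2/7 = 1/21, 1/4 · 5/21 = 5/84, 1/4 · 1/7 = 1/28; summing to 55/252.
Normalising, the posterior is P(r = 1 | data) = 3/55, P(r = 2 | data) = 2/11, P(r = 3 | data) = 6/55, P(r = 4 | data) = 12/55, P(r = 5 | data) = 3/11, P(r = 6 | data) = 9/55.
Averaging over the posterior, P(orange next | data) = (0)(3/55) + (1/5)(2/11) + (2/5)(6/55) + (3/5)(12/55) + (4/5)(3/11) + (1)(9/55) = 163/275.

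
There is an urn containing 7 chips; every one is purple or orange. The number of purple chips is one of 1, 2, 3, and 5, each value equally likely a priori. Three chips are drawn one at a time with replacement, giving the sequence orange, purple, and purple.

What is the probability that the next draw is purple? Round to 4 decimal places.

0.5153

For each hypothesis, P(data | H) works out to: P(data | r = 1) = (6/7)(1/7)(1/7) = 6/343; P(data | r = 2) = (5/7)(2/7)(2/7) = 20/343; P(data | r = 3) = (4/7)(3/7)(3/7) = 36/343; P(data | r = 5) = (2/7)(5/7)(5/7) = 50/343.
Weighting by the prior gives 1/4 · 6/343 = 3/686, 1/4 · 20/343 = 5/343, 1/4 · 36/343 = 9/343, 1/4 · 50/343 = 25/686; with total 4/49.
Dividing through by the total gives posterior P(r = 1 | data) = 3/56, P(r = 2 | data) = 5/28, P(r = 3 | data) = 9/28, P(r = 5 | data) = 25/56.
The predictive probability is P(purple next | data) = (1/7)(3/56) + (2/7)(5/28) + (3/7)(9/28) + (5/7)(25/56) = 101/196.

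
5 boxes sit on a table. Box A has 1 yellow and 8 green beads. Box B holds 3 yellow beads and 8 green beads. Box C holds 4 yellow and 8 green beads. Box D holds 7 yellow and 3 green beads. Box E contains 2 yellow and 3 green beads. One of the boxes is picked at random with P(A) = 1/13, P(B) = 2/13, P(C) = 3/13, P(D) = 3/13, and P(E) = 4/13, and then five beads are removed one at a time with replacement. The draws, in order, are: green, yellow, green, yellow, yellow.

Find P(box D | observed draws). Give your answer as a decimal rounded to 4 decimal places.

0.3608

For each hypothesis, P(data | H) works out to: P(data | box A) = (8/9)(1/9)(8/9)(1/9)(1/9) = 0.0010838; P(data | box B) = (8/11)(3/11)(8/11)(3/11)(3/11) = 0.01073; P(data | box C) = (8/12)(4/12)(8/12)(4/12)(4/12) = 0.016461; P(data | box D) = (3/10)(7/10)(3/10)(7/10)(7/10) = 0.03087; P(data | box E) = (3/5)(2/5)(3/5)(2/5)(2/5) = 0.02304.
Weighting by the prior gives 1/13 · 0.0010838 = 8.3373e-05, 2/13 · 0.01073 = 0.0016507, 3/13 · 0.016461 = 0.0037987, 3/13 · 0.03087 = 0.0071238, 4/13 · 0.02304 = 0.0070892; with total 0.019746.
By Bayes' rule, P(box D | data) = (0.0071238) / (0.019746) = 0.36078.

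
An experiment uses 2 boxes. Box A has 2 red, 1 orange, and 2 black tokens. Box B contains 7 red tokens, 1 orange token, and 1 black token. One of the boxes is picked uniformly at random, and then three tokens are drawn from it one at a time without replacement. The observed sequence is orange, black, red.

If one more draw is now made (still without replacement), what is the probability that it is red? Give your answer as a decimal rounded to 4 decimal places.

0.5862

Under each hypothesis, the probability of the observed sequence is: P(data | box A) = (1/5)(2/4)(2/3) = 1/15; P(data | box B) = (1/9)(1/8)(7/7) = 1/72.
The prior-weighted likelihoods are 1/2 · 1/15 = 1/30, 1/2 · 1/72 = 1/144; summing to 29/720.
Normalising, the posterior is P(box A | data) = 24/29, P(box B | data) = 5/29.
The predictive probability is P(red next | data) = (1/2)(24/29) + (1)(5/29) = 17/29.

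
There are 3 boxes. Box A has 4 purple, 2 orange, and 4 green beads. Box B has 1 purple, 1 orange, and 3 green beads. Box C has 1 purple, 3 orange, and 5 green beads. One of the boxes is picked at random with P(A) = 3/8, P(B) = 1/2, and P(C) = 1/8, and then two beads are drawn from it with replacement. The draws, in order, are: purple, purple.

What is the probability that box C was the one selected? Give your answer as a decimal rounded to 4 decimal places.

The likelihood of the observed sequence under each hypothesis: P(data | box A) = (4/10)(4/10) = 0.16; P(data | box B) = (1/5)(1/5) = 0.04; P(data | box C) = (1/9)(1/9) = 0.012346.
The prior-weighted likelihoods are 3/8 · 0.16 = 0.06, 1/2 · 0.04 = 0.02, 1/8 · 0.012346 = 0.0015432; summing to 0.081543.
By Bayes' rule, P(box C | data) = (0.0015432) / (0.081543) = 0.018925.

0.0189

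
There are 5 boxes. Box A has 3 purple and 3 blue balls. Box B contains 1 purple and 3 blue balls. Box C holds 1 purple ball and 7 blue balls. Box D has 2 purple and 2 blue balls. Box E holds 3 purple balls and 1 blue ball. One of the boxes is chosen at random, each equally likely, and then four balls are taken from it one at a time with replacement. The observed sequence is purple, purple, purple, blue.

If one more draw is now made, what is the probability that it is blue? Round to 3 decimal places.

0.407

For each hypothesis, P(data | H) works out to: P(data | box A) = (3/6)(3/6)(3/6)(3/6) = 0.0625; P(data | box B) = (1/4)(1/4)(1/4)(3/4) = 0.011719; P(data | box C) = (1/8)(1/8)(1/8)(7/8) = 0.001709; P(data | box D) = (2/4)(2/4)(2/4)(2/4) = 0.0625; P(data | box E) = (3/4)(3/4)(3/4)(1/4) = 0.10547.
Weighting by the prior gives 1/5 · 0.0625 = 0.0125, 1/5 · 0.011719 = 0.0023437, 1/5 · 0.001709 = 0.0003418, 1/5 · 0.0625 = 0.0125, 1/5 · 0.10547 = 0.021094; summing to 0.048779.
Dividing through by the total gives posterior P(box A | data) = 0.25626, P(box B | data) = 0.048048, P(box C | data) = 0.007007, P(box D | data) = 0.25626, P(box E | data) = 0.43243.
Averaging over the posterior, P(blue next | data) = (1/2)(0.25626) + (3/4)(0.048048) + (7/8)(0.007007) + (1/2)(0.25626) + (1/4)(0.43243) = 0.40653.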